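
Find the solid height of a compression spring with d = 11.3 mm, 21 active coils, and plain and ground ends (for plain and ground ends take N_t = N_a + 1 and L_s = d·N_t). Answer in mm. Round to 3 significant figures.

249 mm

plain and ground ends: N_t = N_a + 1 = 21 + 1 = 22
L_s = d·N_t = 11.3 × 22 = 248.6 mm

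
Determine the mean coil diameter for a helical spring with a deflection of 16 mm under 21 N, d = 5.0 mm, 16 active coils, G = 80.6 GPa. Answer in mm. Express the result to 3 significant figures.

Required rate k = F/δ = 21/16 = 1.3125 N/mm
D = (Gd⁴/(8N_a·k))^(1/3) = (80.6×10³·5.0⁴/(8·16·1.3125))^(1/3)
  = (299851)^(1/3) = 66.9322 mm

66.9 mm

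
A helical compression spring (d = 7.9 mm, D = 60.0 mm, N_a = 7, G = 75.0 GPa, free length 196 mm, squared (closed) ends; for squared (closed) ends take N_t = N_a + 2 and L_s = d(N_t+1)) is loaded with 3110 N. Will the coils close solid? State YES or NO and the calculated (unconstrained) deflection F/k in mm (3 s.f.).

YES, δ = 129 mm

k = Gd⁴/(8D³N_a) = (75.0×10³)(7.9⁴)/(8·60.0³·7) = 24.151 N/mm
N_t = 9; L_s = 7.9·10 = 79 mm; δ_solid = L₀ − L_s = 196 − 79 = 117 mm
δ = F/k = 3110/24.151 = 128.78 mm
δ ≥ δ_solid → spring goes solid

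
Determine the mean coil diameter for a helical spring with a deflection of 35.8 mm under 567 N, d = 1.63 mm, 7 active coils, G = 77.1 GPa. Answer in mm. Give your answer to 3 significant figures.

Required rate k = F/δ = 567/35.8 = 15.838 N/mm
D = (Gd⁴/(8N_a·k))^(1/3) = (77.1×10³·1.63⁴/(8·7·15.838))^(1/3)
  = (613.644)^(1/3) = 8.4978 mm

8.50 mm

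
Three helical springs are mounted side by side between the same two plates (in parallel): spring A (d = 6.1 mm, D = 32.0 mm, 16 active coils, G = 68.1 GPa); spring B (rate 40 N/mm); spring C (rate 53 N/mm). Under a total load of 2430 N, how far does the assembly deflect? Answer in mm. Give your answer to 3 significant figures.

21.0 mm

k_A = Gd⁴/(8D³N_a) = (68.1×10³)(6.1⁴)/(8·32.0³·16) = 22.481 N/mm
Parallel: k_eq = 22.481 + 40 + 53 = 115.48 N/mm
δ = F/k_eq = 2430/115.48 = 21.043 mm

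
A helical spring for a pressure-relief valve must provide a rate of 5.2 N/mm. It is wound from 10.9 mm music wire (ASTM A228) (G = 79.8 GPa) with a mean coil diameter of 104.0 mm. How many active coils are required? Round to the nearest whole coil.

24

N_a = Gd⁴/(8D³k) = (79.8×10³ × 10.9⁴)/(8 × 104.0³ × 5.2)
    = 1.12644e+09 / 4.67943e+07 = 24.07 → 24 coils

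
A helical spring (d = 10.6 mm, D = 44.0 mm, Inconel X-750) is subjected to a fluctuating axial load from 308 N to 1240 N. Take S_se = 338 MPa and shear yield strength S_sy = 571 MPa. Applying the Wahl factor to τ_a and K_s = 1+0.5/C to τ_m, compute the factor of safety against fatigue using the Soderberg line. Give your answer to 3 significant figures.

C = D/d = 44.0/10.6 = 4.1509; K_W = (4C−1)/(4C−4)+0.615/C = 1.3862; K_s = 1+0.5/C = 1.1205
F_a = (F_max−F_min)/2 = 466 N; F_m = (F_max+F_min)/2 = 774 N
τ_a = K_W·8F_aD/(πd³) = 1.3862 × 43.839 = 60.769 MPa
τ_m = K_s·8F_mD/(πd³) = 1.1205 × 72.814 = 81.585 MPa
Soderberg: 1/n_f = τ_a/S_se + τ_m/S_sy = 60.769/338 + 81.585/571 = 0.17979 + 0.14288 = 0.32267
n_f = 1/0.32267 = 3.099

3.10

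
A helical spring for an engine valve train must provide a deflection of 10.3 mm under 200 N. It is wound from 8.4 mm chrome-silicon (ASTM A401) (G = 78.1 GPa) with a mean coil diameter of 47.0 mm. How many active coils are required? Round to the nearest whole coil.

Required rate k = F/δ = 200/10.3 = 19.417 N/mm
N_a = Gd⁴/(8D³k) = (78.1×10³ × 8.4⁴)/(8 × 47.0³ × 19.417)
    = 3.88838e+08 / 1.61278e+07 = 24.11 → 24 coils

24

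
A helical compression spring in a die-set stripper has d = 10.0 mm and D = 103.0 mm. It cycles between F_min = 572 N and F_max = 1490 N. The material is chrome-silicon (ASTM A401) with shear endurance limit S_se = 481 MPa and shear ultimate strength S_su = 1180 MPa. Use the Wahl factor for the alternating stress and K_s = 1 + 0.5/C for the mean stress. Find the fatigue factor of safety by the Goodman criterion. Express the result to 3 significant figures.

C = D/d = 103.0/10.0 = 10.3000; K_W = (4C−1)/(4C−4)+0.615/C = 1.1404; K_s = 1+0.5/C = 1.0485
F_a = (F_max−F_min)/2 = 459 N; F_m = (F_max+F_min)/2 = 1031 N
τ_a = K_W·8F_aD/(πd³) = 1.1404 × 120.39 = 137.29 MPa
τ_m = K_s·8F_mD/(πd³) = 1.0485 × 270.42 = 283.55 MPa
Goodman: 1/n_f = τ_a/S_se + τ_m/S_su = 137.29/481 + 283.55/1180 = 0.28542 + 0.24029 = 0.52571
n_f = 1/0.52571 = 1.902

1.90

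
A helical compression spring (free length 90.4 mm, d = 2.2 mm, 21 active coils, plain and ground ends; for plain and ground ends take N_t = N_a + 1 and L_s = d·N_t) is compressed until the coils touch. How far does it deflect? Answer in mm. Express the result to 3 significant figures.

42.0 mm

N_t = 22; L_s = 2.2·22 = 48.4 mm
δ_solid = L₀ − L_s = 90.4 − 48.4 = 42 mm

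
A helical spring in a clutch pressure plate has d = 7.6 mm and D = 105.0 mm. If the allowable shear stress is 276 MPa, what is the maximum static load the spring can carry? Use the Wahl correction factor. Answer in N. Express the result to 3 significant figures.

C = D/d = 105.0/7.6 = 13.8158
K_W = (4C−1)/(4C−4) + 0.615/C = 54.263/51.263 + 0.0445 = 1.1030
τ_max = K·8FD/(πd³) → F_max = τ_allow·πd³/(8DK)
F_max = 276·π·7.6³/(8·105.0·1.1030) = 3.8063e+05/926.55 = 410.8 N

411 N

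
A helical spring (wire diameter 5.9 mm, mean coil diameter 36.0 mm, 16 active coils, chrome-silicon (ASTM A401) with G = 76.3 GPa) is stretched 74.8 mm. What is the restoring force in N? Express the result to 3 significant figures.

1160 N

k = Gd⁴/(8D³N_a) = (76.3×10³)(5.9⁴)/(8·36.0³·16) = 15.482 N/mm
F = k·δ = 15.482 × 74.8 = 1158 N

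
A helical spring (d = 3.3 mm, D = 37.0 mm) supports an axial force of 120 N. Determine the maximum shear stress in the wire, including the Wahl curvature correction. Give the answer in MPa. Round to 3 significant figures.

355 MPa

Spring index C = D/d = 37.0/3.3 = 11.2121
K_W = (4C−1)/(4C−4) + 0.615/C = 43.848/40.848 + 0.0549 = 1.1283
τ₀ = 8FD/(πd³) = 8·120·37.0/(π·3.3³) = 35520/112.9 = 314.62 MPa
τ_max = K·τ₀ = 1.1283 × 314.62 = 354.98 MPa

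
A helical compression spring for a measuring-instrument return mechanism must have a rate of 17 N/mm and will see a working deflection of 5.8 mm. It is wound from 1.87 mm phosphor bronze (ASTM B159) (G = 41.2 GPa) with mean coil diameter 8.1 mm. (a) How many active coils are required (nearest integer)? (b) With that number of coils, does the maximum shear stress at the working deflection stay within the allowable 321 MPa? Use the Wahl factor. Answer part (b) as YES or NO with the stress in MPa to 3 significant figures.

(a) 7 coils; (b) NO, τ_max = 423 MPa

N_a = Gd⁴/(8D³k) = (41.2×10³)(1.87⁴)/(8·8.1³·17) = 6.971 → N_a = 7
Actual rate k = Gd⁴/(8D³·7) = 16.929 N/mm
Working load F = kδ = 16.929·5.8 = 98.186 N
C = 8.1/1.87 = 4.3316; K_W = (4C−1)/(4C−4)+0.615/C = 1.3671
τ_max = K_W·8FD/(πd³) = 1.3671·309.71 = 423.4 MPa
τ_max > 321 MPa → exceeds allowable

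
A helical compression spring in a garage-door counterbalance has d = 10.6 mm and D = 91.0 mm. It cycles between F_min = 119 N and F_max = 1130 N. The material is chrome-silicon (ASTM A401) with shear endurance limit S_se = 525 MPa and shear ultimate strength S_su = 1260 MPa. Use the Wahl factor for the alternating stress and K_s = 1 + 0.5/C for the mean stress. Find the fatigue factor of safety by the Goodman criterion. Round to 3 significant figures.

C = D/d = 91.0/10.6 = 8.5849; K_W = (4C−1)/(4C−4)+0.615/C = 1.1705; K_s = 1+0.5/C = 1.0582
F_a = (F_max−F_min)/2 = 505.5 N; F_m = (F_max+F_min)/2 = 624.5 N
τ_a = K_W·8F_aD/(πd³) = 1.1705 × 98.352 = 115.12 MPa
τ_m = K_s·8F_mD/(πd³) = 1.0582 × 121.51 = 128.58 MPa
Goodman: 1/n_f = τ_a/S_se + τ_m/S_su = 115.12/525 + 128.58/1260 = 0.21928 + 0.10205 = 0.32133
n_f = 1/0.32133 = 3.112

3.11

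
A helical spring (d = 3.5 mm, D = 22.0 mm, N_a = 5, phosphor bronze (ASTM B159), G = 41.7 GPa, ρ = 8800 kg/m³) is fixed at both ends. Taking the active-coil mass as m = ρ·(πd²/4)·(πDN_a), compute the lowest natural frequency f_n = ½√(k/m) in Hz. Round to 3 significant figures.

354 Hz

k = Gd⁴/(8D³N_a) = (41.7×10³)(3.5⁴)/(8·22.0³·5) = 14.692 N/mm = 14692 N/m
Wire length L = πDN_a = π·22.0·5 = 345.58 mm
m = ρ·(πd²/4)·L = 8800 × 9.6211×10⁻⁶ m² × 0.34558 m = 0.029258 kg
f_n = ½√(k/m) = 0.5·√(14692/0.029258) = 0.5·√(5.0214e+05) = 354.31 Hz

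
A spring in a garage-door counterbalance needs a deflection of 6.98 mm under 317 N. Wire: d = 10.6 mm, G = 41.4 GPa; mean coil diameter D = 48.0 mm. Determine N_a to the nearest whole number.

13

Required rate k = F/δ = 317/6.98 = 45.415 N/mm
N_a = Gd⁴/(8D³k) = (41.4×10³ × 10.6⁴)/(8 × 48.0³ × 45.415)
    = 5.22665e+08 / 4.01807e+07 = 13.01 → 13 coils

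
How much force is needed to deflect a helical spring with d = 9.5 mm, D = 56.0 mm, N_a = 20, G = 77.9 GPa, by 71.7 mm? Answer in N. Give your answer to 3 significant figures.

1620 N

k = Gd⁴/(8D³N_a) = (77.9×10³)(9.5⁴)/(8·56.0³·20) = 22.581 N/mm
F = k·δ = 22.581 × 71.7 = 1619.1 N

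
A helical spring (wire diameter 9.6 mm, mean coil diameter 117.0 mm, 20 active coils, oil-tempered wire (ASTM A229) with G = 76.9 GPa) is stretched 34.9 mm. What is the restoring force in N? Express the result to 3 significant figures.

89.0 N

k = Gd⁴/(8D³N_a) = (76.9×10³)(9.6⁴)/(8·117.0³·20) = 2.5488 N/mm
F = k·δ = 2.5488 × 34.9 = 88.953 N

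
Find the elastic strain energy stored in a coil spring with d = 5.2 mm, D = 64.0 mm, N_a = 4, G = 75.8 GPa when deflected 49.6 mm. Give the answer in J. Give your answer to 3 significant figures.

k = Gd⁴/(8D³N_a) = (75.8×10³)(5.2⁴)/(8·64.0³·4) = 6.6068 N/mm
U = ½kδ² = 0.5 × 6.6068 × 49.6² = 8126.9 N·mm = 8.1269 J

8.13 J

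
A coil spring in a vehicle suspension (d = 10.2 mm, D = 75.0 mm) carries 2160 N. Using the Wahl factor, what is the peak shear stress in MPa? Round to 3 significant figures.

Spring index C = D/d = 75.0/10.2 = 7.3529
K_W = (4C−1)/(4C−4) + 0.615/C = 28.412/25.412 + 0.0836 = 1.2017
τ₀ = 8FD/(πd³) = 8·2160·75.0/(π·10.2³) = 1.296e+06/3333.9 = 388.74 MPa
τ_max = K·τ₀ = 1.2017 × 388.74 = 467.14 MPa

467 MPa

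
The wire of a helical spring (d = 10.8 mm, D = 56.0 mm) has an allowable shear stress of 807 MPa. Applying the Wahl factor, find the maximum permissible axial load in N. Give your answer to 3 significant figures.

C = D/d = 56.0/10.8 = 5.1852
K_W = (4C−1)/(4C−4) + 0.615/C = 19.741/16.741 + 0.1186 = 1.2978
τ_max = K·8FD/(πd³) → F_max = τ_allow·πd³/(8DK)
F_max = 807·π·10.8³/(8·56.0·1.2978) = 3.1937e+06/581.42 = 5492.9 N

5490 N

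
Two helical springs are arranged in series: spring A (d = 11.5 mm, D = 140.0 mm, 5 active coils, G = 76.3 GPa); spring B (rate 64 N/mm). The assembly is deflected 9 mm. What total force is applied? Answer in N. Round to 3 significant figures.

92.0 N

k_A = Gd⁴/(8D³N_a) = (76.3×10³)(11.5⁴)/(8·140.0³·5) = 12.158 N/mm
Series: 1/k_eq = 1/12.158 + 1/64 = 0.097874; k_eq = 10.217 N/mm
F = k_eq·δ = 10.217·9 = 91.955 N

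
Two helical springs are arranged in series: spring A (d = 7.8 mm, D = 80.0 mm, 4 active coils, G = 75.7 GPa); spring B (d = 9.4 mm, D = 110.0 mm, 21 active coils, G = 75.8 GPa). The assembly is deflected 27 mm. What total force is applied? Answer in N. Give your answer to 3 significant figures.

61.9 N

k_A = Gd⁴/(8D³N_a) = (75.7×10³)(7.8⁴)/(8·80.0³·4) = 17.102 N/mm
k_B = Gd⁴/(8D³N_a) = (75.8×10³)(9.4⁴)/(8·110.0³·21) = 2.6466 N/mm
Series: 1/k_eq = 1/17.102 + 1/2.6466 = 0.43631; k_eq = 2.2919 N/mm
F = k_eq·δ = 2.2919·27 = 61.883 N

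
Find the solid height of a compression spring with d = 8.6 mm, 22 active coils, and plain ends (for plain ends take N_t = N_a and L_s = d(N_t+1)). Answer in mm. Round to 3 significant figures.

plain ends: N_t = N_a = 22
L_s = d·(N_t+1) = 8.6 × 23 = 197.8 mm

198 mm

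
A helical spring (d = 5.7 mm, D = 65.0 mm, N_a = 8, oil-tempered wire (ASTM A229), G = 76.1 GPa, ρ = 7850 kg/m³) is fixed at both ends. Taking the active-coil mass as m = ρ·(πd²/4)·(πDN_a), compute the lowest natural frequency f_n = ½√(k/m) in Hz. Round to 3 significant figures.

k = Gd⁴/(8D³N_a) = (76.1×10³)(5.7⁴)/(8·65.0³·8) = 4.5705 N/mm = 4570.5 N/m
Wire length L = πDN_a = π·65.0·8 = 1633.6 mm
m = ρ·(πd²/4)·L = 7850 × 25.518×10⁻⁶ m² × 1.6336 m = 0.32724 kg
f_n = ½√(k/m) = 0.5·√(4570.5/0.32724) = 0.5·√(13967) = 59.091 Hz

59.1 Hz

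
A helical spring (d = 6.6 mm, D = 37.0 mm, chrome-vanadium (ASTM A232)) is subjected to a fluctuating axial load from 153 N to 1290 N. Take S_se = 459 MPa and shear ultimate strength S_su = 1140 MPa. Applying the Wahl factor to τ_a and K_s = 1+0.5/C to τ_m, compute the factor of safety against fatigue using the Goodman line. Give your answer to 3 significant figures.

1.35

C = D/d = 37.0/6.6 = 5.6061; K_W = (4C−1)/(4C−4)+0.615/C = 1.2725; K_s = 1+0.5/C = 1.0892
F_a = (F_max−F_min)/2 = 568.5 N; F_m = (F_max+F_min)/2 = 721.5 N
τ_a = K_W·8F_aD/(πd³) = 1.2725 × 186.31 = 237.09 MPa
τ_m = K_s·8F_mD/(πd³) = 1.0892 × 236.45 = 257.54 MPa
Goodman: 1/n_f = τ_a/S_se + τ_m/S_su = 237.09/459 + 257.54/1140 = 0.51653 + 0.22591 = 0.74245
n_f = 1/0.74245 = 1.347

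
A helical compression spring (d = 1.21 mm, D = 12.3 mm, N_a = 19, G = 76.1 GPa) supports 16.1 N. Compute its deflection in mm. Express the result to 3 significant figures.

k = Gd⁴/(8D³N_a) = (76.1×10³)(1.21⁴)/(8·12.3³·19) = 0.57672 N/mm
δ = F/k = 16.1 / 0.57672 = 27.916 mm

27.9 mm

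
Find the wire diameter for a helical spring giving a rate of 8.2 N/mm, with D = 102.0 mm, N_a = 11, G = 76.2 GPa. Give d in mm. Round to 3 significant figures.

10.0 mm

d = (8D³N_a·k / G)^(1/4) = (8·102.0³·11·8.2 / (76.2×10³))^0.25
  = (10049)^0.25 = 10.0123 mm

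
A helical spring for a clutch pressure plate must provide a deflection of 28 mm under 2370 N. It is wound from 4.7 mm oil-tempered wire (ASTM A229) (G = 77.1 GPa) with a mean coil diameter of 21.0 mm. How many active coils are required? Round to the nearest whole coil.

6

Required rate k = F/δ = 2370/28 = 84.643 N/mm
N_a = Gd⁴/(8D³k) = (77.1×10³ × 4.7⁴)/(8 × 21.0³ × 84.643)
    = 3.76223e+07 / 6.27102e+06 = 5.999 → 6 coils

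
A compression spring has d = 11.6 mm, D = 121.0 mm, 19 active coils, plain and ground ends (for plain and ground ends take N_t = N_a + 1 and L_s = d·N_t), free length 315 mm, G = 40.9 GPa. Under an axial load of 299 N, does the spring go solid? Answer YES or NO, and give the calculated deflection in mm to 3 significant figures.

k = Gd⁴/(8D³N_a) = (40.9×10³)(11.6⁴)/(8·121.0³·19) = 2.7501 N/mm
N_t = 20; L_s = 11.6·20 = 232 mm; δ_solid = L₀ − L_s = 315 − 232 = 83 mm
δ = F/k = 299/2.7501 = 108.72 mm
δ ≥ δ_solid → spring goes solid

YES, δ = 109 mm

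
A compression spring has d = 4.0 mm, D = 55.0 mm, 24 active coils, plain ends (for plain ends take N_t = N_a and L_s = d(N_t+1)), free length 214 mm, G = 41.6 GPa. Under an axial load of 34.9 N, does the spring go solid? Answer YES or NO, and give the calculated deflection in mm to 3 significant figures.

NO, δ = 105 mm

k = Gd⁴/(8D³N_a) = (41.6×10³)(4.0⁴)/(8·55.0³·24) = 0.33338 N/mm
N_t = 24; L_s = 4.0·25 = 100 mm; δ_solid = L₀ − L_s = 214 − 100 = 114 mm
δ = F/k = 34.9/0.33338 = 104.68 mm
δ < δ_solid → spring does not go solid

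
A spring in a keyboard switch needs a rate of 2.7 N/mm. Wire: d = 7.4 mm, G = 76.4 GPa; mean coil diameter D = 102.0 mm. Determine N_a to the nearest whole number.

N_a = Gd⁴/(8D³k) = (76.4×10³ × 7.4⁴)/(8 × 102.0³ × 2.7)
    = 2.29097e+08 / 2.29221e+07 = 9.995 → 10 coils

10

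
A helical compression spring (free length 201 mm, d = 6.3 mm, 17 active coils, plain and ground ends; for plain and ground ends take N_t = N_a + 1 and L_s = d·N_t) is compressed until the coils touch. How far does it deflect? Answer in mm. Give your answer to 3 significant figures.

87.6 mm

N_t = 18; L_s = 6.3·18 = 113.4 mm
δ_solid = L₀ − L_s = 201 − 113.4 = 87.6 mm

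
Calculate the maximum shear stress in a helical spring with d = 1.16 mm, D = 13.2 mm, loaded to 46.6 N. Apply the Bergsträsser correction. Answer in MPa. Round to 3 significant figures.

Spring index C = D/d = 13.2/1.16 = 11.3793
K_B = (4C+2)/(4C−3) = 47.517/42.517 = 1.1176
τ₀ = 8FD/(πd³) = 8·46.6·13.2/(π·1.16³) = 4920.96/4.9037 = 1003.5 MPa
τ_max = K·τ₀ = 1.1176 × 1003.5 = 1121.5 MPa

1120 MPa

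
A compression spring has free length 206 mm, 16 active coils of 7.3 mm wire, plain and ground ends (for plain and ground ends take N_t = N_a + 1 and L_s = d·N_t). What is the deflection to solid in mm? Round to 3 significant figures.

81.9 mm

N_t = 17; L_s = 7.3·17 = 124.1 mm
δ_solid = L₀ − L_s = 206 − 124.1 = 81.9 mm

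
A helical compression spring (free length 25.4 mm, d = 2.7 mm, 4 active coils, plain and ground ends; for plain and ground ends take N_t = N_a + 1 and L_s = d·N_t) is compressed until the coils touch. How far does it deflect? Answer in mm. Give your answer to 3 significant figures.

11.9 mm

N_t = 5; L_s = 2.7·5 = 13.5 mm
δ_solid = L₀ − L_s = 25.4 − 13.5 = 11.9 mm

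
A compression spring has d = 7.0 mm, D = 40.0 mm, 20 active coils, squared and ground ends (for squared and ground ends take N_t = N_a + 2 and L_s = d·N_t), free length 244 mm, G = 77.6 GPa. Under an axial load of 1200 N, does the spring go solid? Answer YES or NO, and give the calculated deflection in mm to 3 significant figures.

NO, δ = 66.0 mm

k = Gd⁴/(8D³N_a) = (77.6×10³)(7.0⁴)/(8·40.0³·20) = 18.195 N/mm
N_t = 22; L_s = 7.0·22 = 154 mm; δ_solid = L₀ − L_s = 244 − 154 = 90 mm
δ = F/k = 1200/18.195 = 65.952 mm
δ < δ_solid → spring does not go solid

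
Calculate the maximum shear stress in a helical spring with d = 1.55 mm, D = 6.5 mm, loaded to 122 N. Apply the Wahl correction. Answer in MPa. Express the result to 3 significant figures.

749 MPa

Spring index C = D/d = 6.5/1.55 = 4.1935
K_W = (4C−1)/(4C−4) + 0.615/C = 15.774/12.774 + 0.1467 = 1.3815
τ₀ = 8FD/(πd³) = 8·122·6.5/(π·1.55³) = 6344/11.699 = 542.27 MPa
τ_max = K·τ₀ = 1.3815 × 542.27 = 749.15 MPa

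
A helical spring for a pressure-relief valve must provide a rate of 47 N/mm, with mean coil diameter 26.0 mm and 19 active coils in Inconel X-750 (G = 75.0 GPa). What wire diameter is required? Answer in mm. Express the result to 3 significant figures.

d = (8D³N_a·k / G)^(1/4) = (8·26.0³·19·47 / (75.0×10³))^0.25
  = (1674.2)^0.25 = 6.3966 mm

6.40 mm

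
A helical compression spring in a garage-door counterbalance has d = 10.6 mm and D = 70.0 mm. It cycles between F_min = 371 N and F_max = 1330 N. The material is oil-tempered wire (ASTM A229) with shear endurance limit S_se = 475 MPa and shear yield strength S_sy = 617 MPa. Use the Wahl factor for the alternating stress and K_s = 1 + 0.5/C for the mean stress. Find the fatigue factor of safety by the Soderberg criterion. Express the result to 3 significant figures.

2.46

C = D/d = 70.0/10.6 = 6.6038; K_W = (4C−1)/(4C−4)+0.615/C = 1.2270; K_s = 1+0.5/C = 1.0757
F_a = (F_max−F_min)/2 = 479.5 N; F_m = (F_max+F_min)/2 = 850.5 N
τ_a = K_W·8F_aD/(πd³) = 1.2270 × 71.764 = 88.053 MPa
τ_m = K_s·8F_mD/(πd³) = 1.0757 × 127.29 = 136.93 MPa
Soderberg: 1/n_f = τ_a/S_se + τ_m/S_sy = 88.053/475 + 136.93/617 = 0.18537 + 0.22193 = 0.4073
n_f = 1/0.4073 = 2.455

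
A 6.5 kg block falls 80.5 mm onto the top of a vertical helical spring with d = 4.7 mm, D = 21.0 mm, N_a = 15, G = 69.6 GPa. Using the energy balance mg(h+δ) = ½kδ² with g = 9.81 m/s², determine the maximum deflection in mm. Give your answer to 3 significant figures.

20.5 mm

k = Gd⁴/(8D³N_a) = (69.6×10³)(4.7⁴)/(8·21.0³·15) = 30.561 N/mm
W = mg = 6.5 × 9.81 = 63.765 N
½kδ² − Wδ − Wh = 0 → δ = (W + √(W² + 2kWh))/k
δ = (63.765 + √(4066 + 313740))/30.561 = (63.765 + 563.74)/30.561 = 20.533 mm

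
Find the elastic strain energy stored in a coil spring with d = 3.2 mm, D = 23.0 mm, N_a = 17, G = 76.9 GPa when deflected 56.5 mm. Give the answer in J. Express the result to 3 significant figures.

k = Gd⁴/(8D³N_a) = (76.9×10³)(3.2⁴)/(8·23.0³·17) = 4.8731 N/mm
U = ½kδ² = 0.5 × 4.8731 × 56.5² = 7778.1 N·mm = 7.7781 J

7.78 J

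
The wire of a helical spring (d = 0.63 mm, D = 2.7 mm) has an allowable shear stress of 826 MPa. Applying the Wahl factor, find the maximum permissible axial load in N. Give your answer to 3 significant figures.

C = D/d = 2.7/0.63 = 4.2857
K_W = (4C−1)/(4C−4) + 0.615/C = 16.143/13.143 + 0.1435 = 1.3718
τ_max = K·8FD/(πd³) → F_max = τ_allow·πd³/(8DK)
F_max = 826·π·0.63³/(8·2.7·1.3718) = 648.86/29.63 = 21.899 N

21.9 N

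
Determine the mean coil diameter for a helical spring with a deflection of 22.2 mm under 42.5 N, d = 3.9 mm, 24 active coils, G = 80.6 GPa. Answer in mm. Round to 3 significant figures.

37.0 mm

Required rate k = F/δ = 42.5/22.2 = 1.9144 N/mm
D = (Gd⁴/(8N_a·k))^(1/3) = (80.6×10³·3.9⁴/(8·24·1.9144))^(1/3)
  = (50729)^(1/3) = 37.0185 mm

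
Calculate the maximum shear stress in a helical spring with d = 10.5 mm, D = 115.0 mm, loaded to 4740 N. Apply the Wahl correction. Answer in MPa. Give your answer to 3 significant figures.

Spring index C = D/d = 115.0/10.5 = 10.9524
K_W = (4C−1)/(4C−4) + 0.615/C = 42.810/39.810 + 0.0562 = 1.1315
τ₀ = 8FD/(πd³) = 8·4740·115.0/(π·10.5³) = 4.3608e+06/3636.8 = 1199.1 MPa
τ_max = K·τ₀ = 1.1315 × 1199.1 = 1356.8 MPa

1360 MPa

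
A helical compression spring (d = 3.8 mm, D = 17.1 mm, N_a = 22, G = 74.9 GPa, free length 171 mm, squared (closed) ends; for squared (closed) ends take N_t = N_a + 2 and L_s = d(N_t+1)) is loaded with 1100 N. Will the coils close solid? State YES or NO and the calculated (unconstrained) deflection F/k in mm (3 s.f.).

NO, δ = 62.0 mm

k = Gd⁴/(8D³N_a) = (74.9×10³)(3.8⁴)/(8·17.1³·22) = 17.747 N/mm
N_t = 24; L_s = 3.8·25 = 95 mm; δ_solid = L₀ − L_s = 171 − 95 = 76 mm
δ = F/k = 1100/17.747 = 61.984 mm
δ < δ_solid → spring does not go solid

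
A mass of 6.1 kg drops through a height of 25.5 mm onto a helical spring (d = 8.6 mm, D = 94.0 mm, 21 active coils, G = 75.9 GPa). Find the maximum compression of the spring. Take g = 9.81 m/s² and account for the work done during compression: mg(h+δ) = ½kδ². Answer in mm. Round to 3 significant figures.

k = Gd⁴/(8D³N_a) = (75.9×10³)(8.6⁴)/(8·94.0³·21) = 2.9754 N/mm
W = mg = 6.1 × 9.81 = 59.841 N
½kδ² − Wδ − Wh = 0 → δ = (W + √(W² + 2kWh))/k
δ = (59.841 + √(3580.9 + 9080.54))/2.9754 = (59.841 + 112.52)/2.9754 = 57.93 mm

57.9 mm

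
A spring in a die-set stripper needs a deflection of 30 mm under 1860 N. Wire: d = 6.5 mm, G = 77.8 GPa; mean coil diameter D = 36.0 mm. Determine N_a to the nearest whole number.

Required rate k = F/δ = 1860/30 = 62 N/mm
N_a = Gd⁴/(8D³k) = (77.8×10³ × 6.5⁴)/(8 × 36.0³ × 62)
    = 1.38878e+08 / 2.31414e+07 = 6.001 → 6 coils

6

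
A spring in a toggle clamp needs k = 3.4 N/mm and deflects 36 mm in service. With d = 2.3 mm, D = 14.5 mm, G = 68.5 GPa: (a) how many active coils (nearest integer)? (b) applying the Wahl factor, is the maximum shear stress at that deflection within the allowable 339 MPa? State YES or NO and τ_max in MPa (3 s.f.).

(a) 23 coils; (b) NO, τ_max = 463 MPa

N_a = Gd⁴/(8D³k) = (68.5×10³)(2.3⁴)/(8·14.5³·3.4) = 23.12 → N_a = 23
Actual rate k = Gd⁴/(8D³·23) = 3.4173 N/mm
Working load F = kδ = 3.4173·36 = 123.02 N
C = 14.5/2.3 = 6.3043; K_W = (4C−1)/(4C−4)+0.615/C = 1.2389
τ_max = K_W·8FD/(πd³) = 1.2389·373.34 = 462.55 MPa
τ_max > 339 MPa → exceeds allowable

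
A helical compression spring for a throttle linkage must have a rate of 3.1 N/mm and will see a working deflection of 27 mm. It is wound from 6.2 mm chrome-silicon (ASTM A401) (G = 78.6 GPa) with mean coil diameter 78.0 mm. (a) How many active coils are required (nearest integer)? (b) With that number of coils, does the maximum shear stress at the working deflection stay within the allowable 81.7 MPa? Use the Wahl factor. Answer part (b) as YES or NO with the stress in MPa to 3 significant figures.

(a) 10 coils; (b) YES, τ_max = 76.7 MPa

N_a = Gd⁴/(8D³k) = (78.6×10³)(6.2⁴)/(8·78.0³·3.1) = 9.869 → N_a = 10
Actual rate k = Gd⁴/(8D³·10) = 3.0593 N/mm
Working load F = kδ = 3.0593·27 = 82.6 N
C = 78.0/6.2 = 12.5806; K_W = (4C−1)/(4C−4)+0.615/C = 1.1136
τ_max = K_W·8FD/(πd³) = 1.1136·68.84 = 76.663 MPa
τ_max ≤ 81.7 MPa → acceptable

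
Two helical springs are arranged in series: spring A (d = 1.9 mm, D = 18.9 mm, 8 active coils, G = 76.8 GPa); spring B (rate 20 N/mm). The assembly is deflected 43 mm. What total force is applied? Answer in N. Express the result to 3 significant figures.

k_A = Gd⁴/(8D³N_a) = (76.8×10³)(1.9⁴)/(8·18.9³·8) = 2.3164 N/mm
Series: 1/k_eq = 1/2.3164 + 1/20 = 0.48171; k_eq = 2.0759 N/mm
F = k_eq·δ = 2.0759·43 = 89.266 N

89.3 N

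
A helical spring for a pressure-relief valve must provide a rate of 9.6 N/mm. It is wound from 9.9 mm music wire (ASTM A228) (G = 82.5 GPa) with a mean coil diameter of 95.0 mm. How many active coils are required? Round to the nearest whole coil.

12

N_a = Gd⁴/(8D³k) = (82.5×10³ × 9.9⁴)/(8 × 95.0³ × 9.6)
    = 7.92492e+08 / 6.58464e+07 = 12.04 → 12 coils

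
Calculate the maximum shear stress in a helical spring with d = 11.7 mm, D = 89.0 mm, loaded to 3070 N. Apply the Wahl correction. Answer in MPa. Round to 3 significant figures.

519 MPa

Spring index C = D/d = 89.0/11.7 = 7.6068
K_W = (4C−1)/(4C−4) + 0.615/C = 29.427/26.427 + 0.0808 = 1.1944
τ₀ = 8FD/(πd³) = 8·3070·89.0/(π·11.7³) = 2.18584e+06/5031.6 = 434.42 MPa
τ_max = K·τ₀ = 1.1944 × 434.42 = 518.86 MPa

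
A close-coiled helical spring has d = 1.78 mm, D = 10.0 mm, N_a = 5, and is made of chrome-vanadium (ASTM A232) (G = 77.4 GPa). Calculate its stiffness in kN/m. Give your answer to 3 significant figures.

19.4 kN/m

k = Gd⁴/(8D³N_a) = (77.4×10³ × 1.78⁴) / (8 × 10.0³ × 5)
  = 777000 / 40000 = 19.425 N/mm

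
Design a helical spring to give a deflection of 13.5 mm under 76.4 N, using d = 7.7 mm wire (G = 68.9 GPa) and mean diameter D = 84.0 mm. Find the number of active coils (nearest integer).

9

Required rate k = F/δ = 76.4/13.5 = 5.6593 N/mm
N_a = Gd⁴/(8D³k) = (68.9×10³ × 7.7⁴)/(8 × 84.0³ × 5.6593)
    = 2.42204e+08 / 2.68341e+07 = 9.026 → 9 coils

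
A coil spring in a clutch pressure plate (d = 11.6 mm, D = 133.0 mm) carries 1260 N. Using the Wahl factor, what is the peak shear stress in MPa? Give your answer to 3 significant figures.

Spring index C = D/d = 133.0/11.6 = 11.4655
K_W = (4C−1)/(4C−4) + 0.615/C = 44.862/41.862 + 0.0536 = 1.1253
τ₀ = 8FD/(πd³) = 8·1260·133.0/(π·11.6³) = 1.34064e+06/4903.7 = 273.39 MPa
τ_max = K·τ₀ = 1.1253 × 273.39 = 307.65 MPa

308 MPa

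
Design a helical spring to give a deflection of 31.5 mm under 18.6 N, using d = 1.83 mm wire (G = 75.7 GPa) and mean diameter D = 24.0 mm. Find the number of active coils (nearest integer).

13

Required rate k = F/δ = 18.6/31.5 = 0.59048 N/mm
N_a = Gd⁴/(8D³k) = (75.7×10³ × 1.83⁴)/(8 × 24.0³ × 0.59048)
    = 848985 / 65301.9 = 13 → 13 coils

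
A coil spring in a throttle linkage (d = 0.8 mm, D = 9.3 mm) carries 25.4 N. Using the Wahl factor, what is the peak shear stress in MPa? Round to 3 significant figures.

Spring index C = D/d = 9.3/0.8 = 11.6250
K_W = (4C−1)/(4C−4) + 0.615/C = 45.500/42.500 + 0.0529 = 1.1235
τ₀ = 8FD/(πd³) = 8·25.4·9.3/(π·0.8³) = 1889.76/1.6085 = 1174.9 MPa
τ_max = K·τ₀ = 1.1235 × 1174.9 = 1319.9 MPa

1320 MPa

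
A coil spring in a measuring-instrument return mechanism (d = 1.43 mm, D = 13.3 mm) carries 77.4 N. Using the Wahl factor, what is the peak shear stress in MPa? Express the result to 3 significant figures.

1040 MPa

Spring index C = D/d = 13.3/1.43 = 9.3007
K_W = (4C−1)/(4C−4) + 0.615/C = 36.203/33.203 + 0.0661 = 1.1565
τ₀ = 8FD/(πd³) = 8·77.4·13.3/(π·1.43³) = 8235.36/9.1867 = 896.45 MPa
τ_max = K·τ₀ = 1.1565 × 896.45 = 1036.7 MPa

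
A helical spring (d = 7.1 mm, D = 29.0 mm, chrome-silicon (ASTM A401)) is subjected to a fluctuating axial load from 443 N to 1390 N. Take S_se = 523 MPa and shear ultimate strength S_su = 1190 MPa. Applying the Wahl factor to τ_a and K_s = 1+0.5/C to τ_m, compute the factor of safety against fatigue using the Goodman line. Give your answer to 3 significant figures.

C = D/d = 29.0/7.1 = 4.0845; K_W = (4C−1)/(4C−4)+0.615/C = 1.3937; K_s = 1+0.5/C = 1.1224
F_a = (F_max−F_min)/2 = 473.5 N; F_m = (F_max+F_min)/2 = 916.5 N
τ_a = K_W·8F_aD/(πd³) = 1.3937 × 97.697 = 136.16 MPa
τ_m = K_s·8F_mD/(πd³) = 1.1224 × 189.1 = 212.25 MPa
Goodman: 1/n_f = τ_a/S_se + τ_m/S_su = 136.16/523 + 212.25/1190 = 0.26035 + 0.17836 = 0.43871
n_f = 1/0.43871 = 2.279

2.28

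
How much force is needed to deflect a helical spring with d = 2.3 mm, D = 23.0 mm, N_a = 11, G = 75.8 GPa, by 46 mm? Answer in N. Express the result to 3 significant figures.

k = Gd⁴/(8D³N_a) = (75.8×10³)(2.3⁴)/(8·23.0³·11) = 1.9811 N/mm
F = k·δ = 1.9811 × 46 = 91.132 N

91.1 N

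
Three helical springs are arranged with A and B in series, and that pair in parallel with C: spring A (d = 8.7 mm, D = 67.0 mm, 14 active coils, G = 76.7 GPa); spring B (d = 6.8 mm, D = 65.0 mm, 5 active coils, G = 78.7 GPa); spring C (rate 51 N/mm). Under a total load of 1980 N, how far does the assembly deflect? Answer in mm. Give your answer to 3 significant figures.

34.1 mm

k_A = Gd⁴/(8D³N_a) = (76.7×10³)(8.7⁴)/(8·67.0³·14) = 13.045 N/mm
k_B = Gd⁴/(8D³N_a) = (78.7×10³)(6.8⁴)/(8·65.0³·5) = 15.318 N/mm
Springs A,B series: k_AB = 1/(1/13.045+1/15.318) = 7.0451 N/mm; parallel with C: k_eq = 7.0451+51 = 58.045 N/mm
δ = F/k_eq = 1980/58.045 = 34.111 mm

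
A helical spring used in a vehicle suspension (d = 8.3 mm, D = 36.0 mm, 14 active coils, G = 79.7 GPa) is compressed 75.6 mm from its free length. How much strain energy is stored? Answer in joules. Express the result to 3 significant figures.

207 J

k = Gd⁴/(8D³N_a) = (79.7×10³)(8.3⁴)/(8·36.0³·14) = 72.384 N/mm
U = ½kδ² = 0.5 × 72.384 × 75.6² = 2.0685e+05 N·mm = 206.85 J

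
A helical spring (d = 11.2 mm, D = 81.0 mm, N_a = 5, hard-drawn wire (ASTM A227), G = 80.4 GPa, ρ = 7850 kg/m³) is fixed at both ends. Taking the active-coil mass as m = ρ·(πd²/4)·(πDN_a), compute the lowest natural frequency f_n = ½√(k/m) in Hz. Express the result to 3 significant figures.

123 Hz

k = Gd⁴/(8D³N_a) = (80.4×10³)(11.2⁴)/(8·81.0³·5) = 59.513 N/mm = 59513 N/m
Wire length L = πDN_a = π·81.0·5 = 1272.3 mm
m = ρ·(πd²/4)·L = 7850 × 98.52×10⁻⁶ m² × 1.2723 m = 0.98401 kg
f_n = ½√(k/m) = 0.5·√(59513/0.98401) = 0.5·√(60480) = 122.96 Hz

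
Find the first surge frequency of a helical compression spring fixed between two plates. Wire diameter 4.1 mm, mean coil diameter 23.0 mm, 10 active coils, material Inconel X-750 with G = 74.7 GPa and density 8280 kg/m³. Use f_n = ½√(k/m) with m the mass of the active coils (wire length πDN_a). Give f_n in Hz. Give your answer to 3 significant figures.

k = Gd⁴/(8D³N_a) = (74.7×10³)(4.1⁴)/(8·23.0³·10) = 21.686 N/mm = 21686 N/m
Wire length L = πDN_a = π·23.0·10 = 722.57 mm
m = ρ·(πd²/4)·L = 8280 × 13.203×10⁻⁶ m² × 0.72257 m = 0.078989 kg
f_n = ½√(k/m) = 0.5·√(21686/0.078989) = 0.5·√(2.7455e+05) = 261.99 Hz

262 Hz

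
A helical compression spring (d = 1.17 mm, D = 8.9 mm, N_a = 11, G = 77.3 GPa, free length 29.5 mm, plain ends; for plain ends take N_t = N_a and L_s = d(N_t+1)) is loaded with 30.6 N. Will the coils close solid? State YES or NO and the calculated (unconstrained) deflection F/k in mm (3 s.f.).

NO, δ = 13.1 mm

k = Gd⁴/(8D³N_a) = (77.3×10³)(1.17⁴)/(8·8.9³·11) = 2.3349 N/mm
N_t = 11; L_s = 1.17·12 = 14.04 mm; δ_solid = L₀ − L_s = 29.5 − 14.04 = 15.46 mm
δ = F/k = 30.6/2.3349 = 13.105 mm
δ < δ_solid → spring does not go solid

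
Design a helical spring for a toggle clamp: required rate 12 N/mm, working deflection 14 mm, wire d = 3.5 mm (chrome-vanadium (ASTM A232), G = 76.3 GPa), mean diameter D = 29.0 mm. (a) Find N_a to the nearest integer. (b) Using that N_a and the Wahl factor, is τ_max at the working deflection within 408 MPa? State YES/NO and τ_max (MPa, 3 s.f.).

N_a = Gd⁴/(8D³k) = (76.3×10³)(3.5⁴)/(8·29.0³·12) = 4.89 → N_a = 5
Actual rate k = Gd⁴/(8D³·5) = 11.737 N/mm
Working load F = kδ = 11.737·14 = 164.31 N
C = 29.0/3.5 = 8.2857; K_W = (4C−1)/(4C−4)+0.615/C = 1.1772
τ_max = K_W·8FD/(πd³) = 1.1772·283.01 = 333.15 MPa
τ_max ≤ 408 MPa → acceptable

(a) 5 coils; (b) YES, τ_max = 333 MPa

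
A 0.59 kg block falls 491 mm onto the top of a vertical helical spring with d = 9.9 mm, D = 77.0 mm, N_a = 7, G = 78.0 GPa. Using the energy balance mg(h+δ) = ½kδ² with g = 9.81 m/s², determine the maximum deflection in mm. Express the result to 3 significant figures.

k = Gd⁴/(8D³N_a) = (78.0×10³)(9.9⁴)/(8·77.0³·7) = 29.307 N/mm
W = mg = 0.59 × 9.81 = 5.7879 N
½kδ² − Wδ − Wh = 0 → δ = (W + √(W² + 2kWh))/k
δ = (5.7879 + √(33.5 + 166574))/29.307 = (5.7879 + 408.18)/29.307 = 14.125 mm

14.1 mm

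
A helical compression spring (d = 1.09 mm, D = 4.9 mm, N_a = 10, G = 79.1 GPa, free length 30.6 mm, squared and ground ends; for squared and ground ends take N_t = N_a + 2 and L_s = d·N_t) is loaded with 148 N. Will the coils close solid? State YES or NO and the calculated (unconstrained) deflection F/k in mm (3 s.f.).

NO, δ = 12.5 mm

k = Gd⁴/(8D³N_a) = (79.1×10³)(1.09⁴)/(8·4.9³·10) = 11.863 N/mm
N_t = 12; L_s = 1.09·12 = 13.08 mm; δ_solid = L₀ − L_s = 30.6 − 13.08 = 17.52 mm
δ = F/k = 148/11.863 = 12.475 mm
δ < δ_solid → spring does not go solid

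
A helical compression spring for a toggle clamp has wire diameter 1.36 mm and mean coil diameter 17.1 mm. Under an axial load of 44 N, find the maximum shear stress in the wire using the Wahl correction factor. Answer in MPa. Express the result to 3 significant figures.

848 MPa

Spring index C = D/d = 17.1/1.36 = 12.5735
K_W = (4C−1)/(4C−4) + 0.615/C = 49.294/46.294 + 0.0489 = 1.1137
τ₀ = 8FD/(πd³) = 8·44·17.1/(π·1.36³) = 6019.2/7.9025 = 761.68 MPa
τ_max = K·τ₀ = 1.1137 × 761.68 = 848.29 MPa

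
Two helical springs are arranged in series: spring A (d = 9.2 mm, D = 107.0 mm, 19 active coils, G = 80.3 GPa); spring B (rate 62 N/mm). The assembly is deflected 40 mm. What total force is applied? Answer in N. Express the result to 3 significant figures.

k_A = Gd⁴/(8D³N_a) = (80.3×10³)(9.2⁴)/(8·107.0³·19) = 3.0894 N/mm
Series: 1/k_eq = 1/3.0894 + 1/62 = 0.33982; k_eq = 2.9428 N/mm
F = k_eq·δ = 2.9428·40 = 117.71 N

118 N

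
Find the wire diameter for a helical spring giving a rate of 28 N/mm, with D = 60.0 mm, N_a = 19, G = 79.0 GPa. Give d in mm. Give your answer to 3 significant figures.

d = (8D³N_a·k / G)^(1/4) = (8·60.0³·19·28 / (79.0×10³))^0.25
  = (11637)^0.25 = 10.3862 mm

10.4 mm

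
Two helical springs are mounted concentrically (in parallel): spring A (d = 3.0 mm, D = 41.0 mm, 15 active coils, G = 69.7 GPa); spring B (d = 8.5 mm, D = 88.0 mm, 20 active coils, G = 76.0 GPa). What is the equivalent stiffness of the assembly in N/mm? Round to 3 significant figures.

4.32 N/mm

k_A = Gd⁴/(8D³N_a) = (69.7×10³)(3.0⁴)/(8·41.0³·15) = 0.68263 N/mm
k_B = Gd⁴/(8D³N_a) = (76.0×10³)(8.5⁴)/(8·88.0³·20) = 3.6385 N/mm
Parallel: k_eq = 0.68263 + 3.6385 = 4.3211 N/mm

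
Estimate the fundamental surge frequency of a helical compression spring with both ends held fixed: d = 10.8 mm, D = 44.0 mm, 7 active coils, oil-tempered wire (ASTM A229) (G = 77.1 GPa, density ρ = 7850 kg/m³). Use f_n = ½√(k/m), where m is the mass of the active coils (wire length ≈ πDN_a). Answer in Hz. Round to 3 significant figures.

k = Gd⁴/(8D³N_a) = (77.1×10³)(10.8⁴)/(8·44.0³·7) = 219.89 N/mm = 2.1989e+05 N/m
Wire length L = πDN_a = π·44.0·7 = 967.61 mm
m = ρ·(πd²/4)·L = 7850 × 91.609×10⁻⁶ m² × 0.96761 m = 0.69584 kg
f_n = ½√(k/m) = 0.5·√(2.1989e+05/0.69584) = 0.5·√(3.1601e+05) = 281.07 Hz

281 Hz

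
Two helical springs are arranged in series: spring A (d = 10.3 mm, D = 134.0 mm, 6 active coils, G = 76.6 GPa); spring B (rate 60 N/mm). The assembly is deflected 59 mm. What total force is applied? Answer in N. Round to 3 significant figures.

k_A = Gd⁴/(8D³N_a) = (76.6×10³)(10.3⁴)/(8·134.0³·6) = 7.4649 N/mm
Series: 1/k_eq = 1/7.4649 + 1/60 = 0.15063; k_eq = 6.6389 N/mm
F = k_eq·δ = 6.6389·59 = 391.69 N

392 N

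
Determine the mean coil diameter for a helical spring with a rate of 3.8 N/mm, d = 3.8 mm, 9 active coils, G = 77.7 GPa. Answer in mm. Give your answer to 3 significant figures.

D = (Gd⁴/(8N_a·k))^(1/3) = (77.7×10³·3.8⁴/(8·9·3.8))^(1/3)
  = (59216)^(1/3) = 38.9774 mm

39.0 mm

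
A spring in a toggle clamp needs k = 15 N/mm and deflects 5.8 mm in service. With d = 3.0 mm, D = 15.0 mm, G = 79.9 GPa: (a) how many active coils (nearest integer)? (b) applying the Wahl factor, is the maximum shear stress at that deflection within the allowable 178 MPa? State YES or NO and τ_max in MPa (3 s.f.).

(a) 16 coils; (b) YES, τ_max = 161 MPa

N_a = Gd⁴/(8D³k) = (79.9×10³)(3.0⁴)/(8·15.0³·15) = 15.98 → N_a = 16
Actual rate k = Gd⁴/(8D³·16) = 14.981 N/mm
Working load F = kδ = 14.981·5.8 = 86.891 N
C = 15.0/3.0 = 5.0000; K_W = (4C−1)/(4C−4)+0.615/C = 1.3105
τ_max = K_W·8FD/(πd³) = 1.3105·122.93 = 161.09 MPa
τ_max ≤ 178 MPa → acceptable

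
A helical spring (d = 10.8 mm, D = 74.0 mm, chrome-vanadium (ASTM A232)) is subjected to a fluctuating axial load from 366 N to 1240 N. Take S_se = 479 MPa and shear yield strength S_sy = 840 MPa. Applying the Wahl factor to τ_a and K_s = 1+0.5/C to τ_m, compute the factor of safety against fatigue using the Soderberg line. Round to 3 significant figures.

C = D/d = 74.0/10.8 = 6.8519; K_W = (4C−1)/(4C−4)+0.615/C = 1.2179; K_s = 1+0.5/C = 1.0730
F_a = (F_max−F_min)/2 = 437 N; F_m = (F_max+F_min)/2 = 803 N
τ_a = K_W·8F_aD/(πd³) = 1.2179 × 65.371 = 79.616 MPa
τ_m = K_s·8F_mD/(πd³) = 1.0730 × 120.12 = 128.89 MPa
Soderberg: 1/n_f = τ_a/S_se + τ_m/S_sy = 79.616/479 + 128.89/840 = 0.16621 + 0.15344 = 0.31965
n_f = 1/0.31965 = 3.128

3.13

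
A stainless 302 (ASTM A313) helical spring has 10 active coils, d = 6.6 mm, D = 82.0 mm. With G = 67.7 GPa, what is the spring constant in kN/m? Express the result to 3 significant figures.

2.91 kN/m

k = Gd⁴/(8D³N_a) = (67.7×10³ × 6.6⁴) / (8 × 82.0³ × 10)
  = 1.28459e+08 / 4.41094e+07 = 2.9123 N/mm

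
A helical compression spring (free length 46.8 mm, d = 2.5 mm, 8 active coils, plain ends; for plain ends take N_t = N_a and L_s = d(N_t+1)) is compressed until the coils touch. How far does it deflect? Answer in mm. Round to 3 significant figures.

24.3 mm

N_t = 8; L_s = 2.5·9 = 22.5 mm
δ_solid = L₀ − L_s = 46.8 − 22.5 = 24.3 mm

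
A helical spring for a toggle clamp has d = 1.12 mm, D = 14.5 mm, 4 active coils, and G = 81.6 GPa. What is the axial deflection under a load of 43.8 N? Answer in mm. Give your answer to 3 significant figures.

k = Gd⁴/(8D³N_a) = (81.6×10³)(1.12⁴)/(8·14.5³·4) = 1.3162 N/mm
δ = F/k = 43.8 / 1.3162 = 33.279 mm

33.3 mm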